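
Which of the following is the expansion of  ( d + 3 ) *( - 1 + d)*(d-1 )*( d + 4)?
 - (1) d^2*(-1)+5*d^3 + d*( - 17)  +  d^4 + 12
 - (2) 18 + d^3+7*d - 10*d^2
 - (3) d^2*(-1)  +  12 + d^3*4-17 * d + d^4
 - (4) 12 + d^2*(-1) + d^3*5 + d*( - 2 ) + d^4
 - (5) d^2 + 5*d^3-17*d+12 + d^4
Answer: 1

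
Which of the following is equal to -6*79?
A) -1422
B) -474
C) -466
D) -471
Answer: B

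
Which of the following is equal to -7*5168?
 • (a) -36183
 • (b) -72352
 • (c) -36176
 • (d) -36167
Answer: c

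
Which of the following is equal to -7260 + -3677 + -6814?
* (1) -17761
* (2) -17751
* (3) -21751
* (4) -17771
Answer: 2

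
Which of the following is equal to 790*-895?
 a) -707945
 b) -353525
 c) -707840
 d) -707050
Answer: d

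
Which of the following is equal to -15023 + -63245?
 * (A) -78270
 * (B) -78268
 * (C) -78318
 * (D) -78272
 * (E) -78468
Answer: B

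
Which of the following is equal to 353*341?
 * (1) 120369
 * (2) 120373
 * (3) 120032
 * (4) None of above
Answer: 2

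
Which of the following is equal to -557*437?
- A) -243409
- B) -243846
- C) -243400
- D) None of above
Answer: A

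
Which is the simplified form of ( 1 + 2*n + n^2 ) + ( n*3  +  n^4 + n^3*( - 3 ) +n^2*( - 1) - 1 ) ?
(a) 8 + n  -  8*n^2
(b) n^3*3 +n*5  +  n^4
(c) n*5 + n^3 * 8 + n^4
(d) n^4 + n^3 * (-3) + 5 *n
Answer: d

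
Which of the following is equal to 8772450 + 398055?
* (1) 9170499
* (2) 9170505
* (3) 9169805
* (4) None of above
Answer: 2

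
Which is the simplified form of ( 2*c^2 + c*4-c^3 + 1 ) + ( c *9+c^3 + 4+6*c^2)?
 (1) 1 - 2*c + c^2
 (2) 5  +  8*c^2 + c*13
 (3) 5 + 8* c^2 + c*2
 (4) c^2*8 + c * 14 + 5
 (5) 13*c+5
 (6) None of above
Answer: 2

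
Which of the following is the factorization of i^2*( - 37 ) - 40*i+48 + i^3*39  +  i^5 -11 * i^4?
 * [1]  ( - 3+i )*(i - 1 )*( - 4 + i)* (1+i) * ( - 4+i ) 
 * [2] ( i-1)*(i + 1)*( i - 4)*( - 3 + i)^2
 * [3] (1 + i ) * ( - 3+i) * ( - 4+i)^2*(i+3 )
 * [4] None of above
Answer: 1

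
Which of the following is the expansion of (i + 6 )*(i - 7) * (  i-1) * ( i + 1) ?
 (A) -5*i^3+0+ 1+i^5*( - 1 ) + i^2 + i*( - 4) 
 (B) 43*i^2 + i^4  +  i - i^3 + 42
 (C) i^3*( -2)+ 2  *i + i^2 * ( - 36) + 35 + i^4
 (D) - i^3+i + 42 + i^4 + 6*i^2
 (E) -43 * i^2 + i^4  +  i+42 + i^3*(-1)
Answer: E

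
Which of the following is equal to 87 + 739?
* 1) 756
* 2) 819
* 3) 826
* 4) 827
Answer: 3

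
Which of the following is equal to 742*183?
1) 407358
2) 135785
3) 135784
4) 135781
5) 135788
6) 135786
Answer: 6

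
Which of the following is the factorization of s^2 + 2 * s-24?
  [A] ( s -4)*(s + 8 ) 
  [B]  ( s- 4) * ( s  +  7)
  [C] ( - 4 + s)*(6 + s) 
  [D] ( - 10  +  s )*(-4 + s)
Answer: C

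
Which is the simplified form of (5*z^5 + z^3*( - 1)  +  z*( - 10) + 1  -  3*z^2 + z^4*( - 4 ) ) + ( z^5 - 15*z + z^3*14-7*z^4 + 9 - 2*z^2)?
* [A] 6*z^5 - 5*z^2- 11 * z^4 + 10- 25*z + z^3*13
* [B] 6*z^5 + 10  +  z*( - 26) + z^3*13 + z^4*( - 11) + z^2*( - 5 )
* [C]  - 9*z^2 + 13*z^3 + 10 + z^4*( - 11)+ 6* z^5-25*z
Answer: A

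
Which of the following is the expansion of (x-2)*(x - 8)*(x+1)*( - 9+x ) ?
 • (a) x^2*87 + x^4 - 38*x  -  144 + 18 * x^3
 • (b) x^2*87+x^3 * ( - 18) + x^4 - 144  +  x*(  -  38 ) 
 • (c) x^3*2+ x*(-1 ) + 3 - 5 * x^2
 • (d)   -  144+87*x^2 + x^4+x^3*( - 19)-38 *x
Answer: b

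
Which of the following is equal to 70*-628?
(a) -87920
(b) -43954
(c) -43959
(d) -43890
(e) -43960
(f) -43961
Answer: e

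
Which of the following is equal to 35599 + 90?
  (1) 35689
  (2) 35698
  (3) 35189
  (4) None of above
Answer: 1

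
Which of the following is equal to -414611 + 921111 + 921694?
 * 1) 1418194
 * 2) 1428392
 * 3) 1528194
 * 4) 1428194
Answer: 4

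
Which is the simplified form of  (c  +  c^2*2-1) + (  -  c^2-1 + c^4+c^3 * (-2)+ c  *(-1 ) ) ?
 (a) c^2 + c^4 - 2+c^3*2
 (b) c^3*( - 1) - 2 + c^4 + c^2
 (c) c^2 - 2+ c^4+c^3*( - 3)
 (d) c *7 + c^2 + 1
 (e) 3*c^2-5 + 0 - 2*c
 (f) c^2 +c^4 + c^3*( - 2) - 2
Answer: f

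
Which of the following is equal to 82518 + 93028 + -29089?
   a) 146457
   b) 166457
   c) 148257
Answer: a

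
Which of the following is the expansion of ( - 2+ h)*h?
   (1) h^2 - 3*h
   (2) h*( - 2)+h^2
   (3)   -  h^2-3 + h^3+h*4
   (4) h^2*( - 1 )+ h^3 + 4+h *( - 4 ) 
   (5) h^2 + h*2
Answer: 2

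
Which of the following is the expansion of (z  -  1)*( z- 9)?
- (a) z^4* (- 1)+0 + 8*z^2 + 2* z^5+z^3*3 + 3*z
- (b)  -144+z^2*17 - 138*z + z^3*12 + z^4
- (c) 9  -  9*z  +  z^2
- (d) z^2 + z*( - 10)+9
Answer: d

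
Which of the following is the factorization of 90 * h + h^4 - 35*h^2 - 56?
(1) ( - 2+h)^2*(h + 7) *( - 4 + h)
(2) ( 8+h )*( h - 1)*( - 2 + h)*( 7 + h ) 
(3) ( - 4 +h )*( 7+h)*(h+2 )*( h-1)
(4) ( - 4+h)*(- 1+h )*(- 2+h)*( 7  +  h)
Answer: 4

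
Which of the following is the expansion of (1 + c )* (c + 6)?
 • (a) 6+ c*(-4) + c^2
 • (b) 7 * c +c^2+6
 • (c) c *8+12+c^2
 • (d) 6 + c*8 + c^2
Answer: b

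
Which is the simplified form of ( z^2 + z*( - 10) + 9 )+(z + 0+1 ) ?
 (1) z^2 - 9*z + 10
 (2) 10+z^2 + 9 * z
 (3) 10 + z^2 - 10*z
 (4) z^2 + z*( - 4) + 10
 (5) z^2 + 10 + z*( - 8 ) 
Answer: 1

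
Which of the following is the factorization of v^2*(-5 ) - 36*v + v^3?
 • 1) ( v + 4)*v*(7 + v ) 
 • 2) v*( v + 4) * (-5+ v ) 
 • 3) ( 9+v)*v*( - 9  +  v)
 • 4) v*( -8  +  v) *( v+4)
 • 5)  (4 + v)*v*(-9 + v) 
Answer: 5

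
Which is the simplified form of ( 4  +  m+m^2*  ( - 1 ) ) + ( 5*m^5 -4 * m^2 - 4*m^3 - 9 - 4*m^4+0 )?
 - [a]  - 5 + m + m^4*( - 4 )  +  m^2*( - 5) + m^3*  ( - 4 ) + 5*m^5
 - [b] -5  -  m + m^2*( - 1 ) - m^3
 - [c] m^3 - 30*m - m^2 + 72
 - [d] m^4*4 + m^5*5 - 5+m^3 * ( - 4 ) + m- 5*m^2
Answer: a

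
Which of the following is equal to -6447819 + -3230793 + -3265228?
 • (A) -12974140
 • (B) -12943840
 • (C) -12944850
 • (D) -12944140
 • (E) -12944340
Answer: B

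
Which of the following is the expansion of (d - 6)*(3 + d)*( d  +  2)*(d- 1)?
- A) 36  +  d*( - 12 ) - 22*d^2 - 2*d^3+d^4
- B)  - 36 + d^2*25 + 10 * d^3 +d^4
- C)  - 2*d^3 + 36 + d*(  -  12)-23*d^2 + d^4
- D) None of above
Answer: C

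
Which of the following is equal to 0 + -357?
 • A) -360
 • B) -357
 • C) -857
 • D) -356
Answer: B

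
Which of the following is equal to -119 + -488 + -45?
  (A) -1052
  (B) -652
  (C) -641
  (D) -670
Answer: B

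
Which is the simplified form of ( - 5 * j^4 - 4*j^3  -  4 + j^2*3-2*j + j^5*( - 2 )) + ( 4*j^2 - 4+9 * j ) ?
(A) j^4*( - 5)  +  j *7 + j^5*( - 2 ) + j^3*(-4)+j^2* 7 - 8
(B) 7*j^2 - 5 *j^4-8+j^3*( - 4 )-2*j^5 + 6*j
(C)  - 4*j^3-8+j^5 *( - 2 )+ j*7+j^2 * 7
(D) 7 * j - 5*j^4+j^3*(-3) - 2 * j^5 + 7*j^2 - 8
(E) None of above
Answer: A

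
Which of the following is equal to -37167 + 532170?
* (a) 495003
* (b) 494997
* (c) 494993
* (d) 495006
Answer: a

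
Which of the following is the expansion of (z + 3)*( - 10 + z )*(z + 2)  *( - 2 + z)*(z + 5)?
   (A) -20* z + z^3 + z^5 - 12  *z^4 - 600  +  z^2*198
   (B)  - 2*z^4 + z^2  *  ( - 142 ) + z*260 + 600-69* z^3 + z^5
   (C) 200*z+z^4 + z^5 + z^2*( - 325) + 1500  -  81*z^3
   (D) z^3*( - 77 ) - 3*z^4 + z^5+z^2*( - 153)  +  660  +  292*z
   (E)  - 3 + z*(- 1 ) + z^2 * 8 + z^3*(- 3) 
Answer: B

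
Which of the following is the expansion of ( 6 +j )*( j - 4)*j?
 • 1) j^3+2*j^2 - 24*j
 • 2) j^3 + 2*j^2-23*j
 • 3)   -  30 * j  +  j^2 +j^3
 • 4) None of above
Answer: 1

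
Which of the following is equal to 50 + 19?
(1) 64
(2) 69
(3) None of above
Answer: 2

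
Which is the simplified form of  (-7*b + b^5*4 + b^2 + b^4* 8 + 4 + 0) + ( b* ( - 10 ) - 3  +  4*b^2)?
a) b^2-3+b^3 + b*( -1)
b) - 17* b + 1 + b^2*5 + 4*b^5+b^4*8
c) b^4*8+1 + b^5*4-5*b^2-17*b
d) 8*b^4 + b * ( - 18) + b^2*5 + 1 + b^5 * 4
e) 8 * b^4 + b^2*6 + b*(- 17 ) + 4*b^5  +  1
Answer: b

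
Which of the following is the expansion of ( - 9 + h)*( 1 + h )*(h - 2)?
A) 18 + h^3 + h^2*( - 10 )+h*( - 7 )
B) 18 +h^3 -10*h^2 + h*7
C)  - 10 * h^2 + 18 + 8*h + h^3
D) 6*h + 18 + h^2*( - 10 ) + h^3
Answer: B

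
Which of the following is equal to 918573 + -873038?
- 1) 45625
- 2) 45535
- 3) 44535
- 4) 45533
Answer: 2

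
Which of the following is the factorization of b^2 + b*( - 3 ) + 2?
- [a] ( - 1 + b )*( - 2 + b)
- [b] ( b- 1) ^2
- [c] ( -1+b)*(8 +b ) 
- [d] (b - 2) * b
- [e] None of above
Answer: a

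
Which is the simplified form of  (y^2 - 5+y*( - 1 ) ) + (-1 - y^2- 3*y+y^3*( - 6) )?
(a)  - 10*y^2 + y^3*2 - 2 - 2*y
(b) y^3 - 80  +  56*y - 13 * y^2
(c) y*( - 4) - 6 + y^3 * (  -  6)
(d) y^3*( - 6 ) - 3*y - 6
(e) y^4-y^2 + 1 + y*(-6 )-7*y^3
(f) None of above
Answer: c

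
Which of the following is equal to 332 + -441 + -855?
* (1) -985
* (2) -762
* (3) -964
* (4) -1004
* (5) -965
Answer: 3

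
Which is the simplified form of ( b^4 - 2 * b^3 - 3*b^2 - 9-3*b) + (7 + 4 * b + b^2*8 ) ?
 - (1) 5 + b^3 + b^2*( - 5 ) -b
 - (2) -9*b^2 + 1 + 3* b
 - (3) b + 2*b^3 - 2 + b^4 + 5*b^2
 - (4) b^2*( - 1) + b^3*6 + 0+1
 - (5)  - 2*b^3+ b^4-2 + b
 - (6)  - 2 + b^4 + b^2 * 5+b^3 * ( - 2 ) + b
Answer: 6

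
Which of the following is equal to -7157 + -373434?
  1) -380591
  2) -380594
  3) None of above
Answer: 1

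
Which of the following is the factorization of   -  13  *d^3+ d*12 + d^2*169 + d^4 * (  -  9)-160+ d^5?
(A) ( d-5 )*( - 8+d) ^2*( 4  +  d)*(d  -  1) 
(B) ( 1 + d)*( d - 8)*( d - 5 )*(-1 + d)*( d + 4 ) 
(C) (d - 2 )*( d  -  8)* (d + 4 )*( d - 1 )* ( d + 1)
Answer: B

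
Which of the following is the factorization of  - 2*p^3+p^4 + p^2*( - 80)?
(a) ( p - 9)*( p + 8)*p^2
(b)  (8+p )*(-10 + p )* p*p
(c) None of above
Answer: b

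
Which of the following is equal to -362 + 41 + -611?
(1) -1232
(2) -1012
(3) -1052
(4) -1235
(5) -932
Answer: 5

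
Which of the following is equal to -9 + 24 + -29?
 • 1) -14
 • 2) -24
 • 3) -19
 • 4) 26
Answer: 1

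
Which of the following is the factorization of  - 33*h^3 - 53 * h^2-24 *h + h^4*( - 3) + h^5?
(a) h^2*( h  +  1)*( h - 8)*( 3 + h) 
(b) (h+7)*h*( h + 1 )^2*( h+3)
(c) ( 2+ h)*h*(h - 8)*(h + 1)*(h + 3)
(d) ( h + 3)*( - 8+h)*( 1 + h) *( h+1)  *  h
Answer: d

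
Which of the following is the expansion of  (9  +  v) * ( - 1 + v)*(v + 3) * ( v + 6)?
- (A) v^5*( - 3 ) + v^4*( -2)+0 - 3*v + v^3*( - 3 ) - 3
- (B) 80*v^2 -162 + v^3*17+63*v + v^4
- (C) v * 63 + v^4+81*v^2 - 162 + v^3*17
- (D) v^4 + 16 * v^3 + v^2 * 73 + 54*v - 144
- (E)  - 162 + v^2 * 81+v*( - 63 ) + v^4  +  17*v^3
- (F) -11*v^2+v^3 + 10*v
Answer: C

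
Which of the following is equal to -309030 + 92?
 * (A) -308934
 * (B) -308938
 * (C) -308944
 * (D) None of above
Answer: B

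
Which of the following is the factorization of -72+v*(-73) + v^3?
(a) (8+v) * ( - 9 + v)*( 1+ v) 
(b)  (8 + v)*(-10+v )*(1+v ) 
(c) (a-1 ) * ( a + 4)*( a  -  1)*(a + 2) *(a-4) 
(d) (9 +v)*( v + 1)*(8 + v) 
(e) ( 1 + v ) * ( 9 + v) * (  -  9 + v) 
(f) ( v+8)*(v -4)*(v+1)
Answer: a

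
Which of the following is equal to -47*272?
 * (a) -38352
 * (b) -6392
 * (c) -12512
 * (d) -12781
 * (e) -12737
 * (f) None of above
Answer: f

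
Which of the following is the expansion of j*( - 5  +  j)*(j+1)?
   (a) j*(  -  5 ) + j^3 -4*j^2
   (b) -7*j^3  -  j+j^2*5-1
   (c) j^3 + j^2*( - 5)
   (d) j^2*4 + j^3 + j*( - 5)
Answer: a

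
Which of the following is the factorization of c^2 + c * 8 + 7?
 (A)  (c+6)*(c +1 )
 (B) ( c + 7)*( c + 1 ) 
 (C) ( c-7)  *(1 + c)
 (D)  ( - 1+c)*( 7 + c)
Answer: B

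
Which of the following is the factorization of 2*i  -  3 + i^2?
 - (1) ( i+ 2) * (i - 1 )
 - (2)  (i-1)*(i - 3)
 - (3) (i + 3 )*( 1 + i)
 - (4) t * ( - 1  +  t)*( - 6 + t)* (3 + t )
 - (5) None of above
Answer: 5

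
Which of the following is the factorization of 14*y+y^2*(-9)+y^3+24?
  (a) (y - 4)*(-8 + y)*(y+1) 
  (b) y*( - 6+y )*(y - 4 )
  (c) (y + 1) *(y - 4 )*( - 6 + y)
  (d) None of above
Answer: c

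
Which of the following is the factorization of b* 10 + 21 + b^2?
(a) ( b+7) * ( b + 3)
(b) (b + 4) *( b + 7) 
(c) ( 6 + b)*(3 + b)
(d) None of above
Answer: a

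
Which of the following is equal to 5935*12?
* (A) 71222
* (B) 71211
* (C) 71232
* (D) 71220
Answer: D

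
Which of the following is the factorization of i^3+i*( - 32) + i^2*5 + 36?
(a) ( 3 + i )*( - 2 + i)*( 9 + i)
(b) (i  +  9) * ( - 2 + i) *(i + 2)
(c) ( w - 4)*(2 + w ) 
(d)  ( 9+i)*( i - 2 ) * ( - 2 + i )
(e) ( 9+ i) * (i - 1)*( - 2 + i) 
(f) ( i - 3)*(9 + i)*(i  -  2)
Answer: d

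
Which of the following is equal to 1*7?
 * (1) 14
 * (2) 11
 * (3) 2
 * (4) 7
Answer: 4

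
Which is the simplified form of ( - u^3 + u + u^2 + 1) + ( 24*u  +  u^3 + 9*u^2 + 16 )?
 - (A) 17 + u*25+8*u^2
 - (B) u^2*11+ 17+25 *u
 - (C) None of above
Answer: C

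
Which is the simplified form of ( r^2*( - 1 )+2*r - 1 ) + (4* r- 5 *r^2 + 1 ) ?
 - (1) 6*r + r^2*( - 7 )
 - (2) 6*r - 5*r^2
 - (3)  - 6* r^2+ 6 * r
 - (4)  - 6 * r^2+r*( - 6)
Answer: 3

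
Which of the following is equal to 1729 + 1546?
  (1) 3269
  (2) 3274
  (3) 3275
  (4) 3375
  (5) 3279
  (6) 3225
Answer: 3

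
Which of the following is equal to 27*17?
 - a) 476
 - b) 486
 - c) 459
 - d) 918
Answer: c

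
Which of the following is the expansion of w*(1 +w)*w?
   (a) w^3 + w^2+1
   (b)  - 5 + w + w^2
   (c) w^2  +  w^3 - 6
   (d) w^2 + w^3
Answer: d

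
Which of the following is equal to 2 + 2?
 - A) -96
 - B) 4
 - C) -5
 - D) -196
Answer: B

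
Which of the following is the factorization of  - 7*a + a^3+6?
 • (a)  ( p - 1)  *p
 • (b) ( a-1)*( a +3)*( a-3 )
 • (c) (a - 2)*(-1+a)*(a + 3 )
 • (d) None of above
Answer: c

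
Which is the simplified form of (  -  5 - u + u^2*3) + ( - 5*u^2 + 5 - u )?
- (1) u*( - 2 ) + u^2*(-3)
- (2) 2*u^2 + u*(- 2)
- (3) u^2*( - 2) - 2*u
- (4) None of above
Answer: 3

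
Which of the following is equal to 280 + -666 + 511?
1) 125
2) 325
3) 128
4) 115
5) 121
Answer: 1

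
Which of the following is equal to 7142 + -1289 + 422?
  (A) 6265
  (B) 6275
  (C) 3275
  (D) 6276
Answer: B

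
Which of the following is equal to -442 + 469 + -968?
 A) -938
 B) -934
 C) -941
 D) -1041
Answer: C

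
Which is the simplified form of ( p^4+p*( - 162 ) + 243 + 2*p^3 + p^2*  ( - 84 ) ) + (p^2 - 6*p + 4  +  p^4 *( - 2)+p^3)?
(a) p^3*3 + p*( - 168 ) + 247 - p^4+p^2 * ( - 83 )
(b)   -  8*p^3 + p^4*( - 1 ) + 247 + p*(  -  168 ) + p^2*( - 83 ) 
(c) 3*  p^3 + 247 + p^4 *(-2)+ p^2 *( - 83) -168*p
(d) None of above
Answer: a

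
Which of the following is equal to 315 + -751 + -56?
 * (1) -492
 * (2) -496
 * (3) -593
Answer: 1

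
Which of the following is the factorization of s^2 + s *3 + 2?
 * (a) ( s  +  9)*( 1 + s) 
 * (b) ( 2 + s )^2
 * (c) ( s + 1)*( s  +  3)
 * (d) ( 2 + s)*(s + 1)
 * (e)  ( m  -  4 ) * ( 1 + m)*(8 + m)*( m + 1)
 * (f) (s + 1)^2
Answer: d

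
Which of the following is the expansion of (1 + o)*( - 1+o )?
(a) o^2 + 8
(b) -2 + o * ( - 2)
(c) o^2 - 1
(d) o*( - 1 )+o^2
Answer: c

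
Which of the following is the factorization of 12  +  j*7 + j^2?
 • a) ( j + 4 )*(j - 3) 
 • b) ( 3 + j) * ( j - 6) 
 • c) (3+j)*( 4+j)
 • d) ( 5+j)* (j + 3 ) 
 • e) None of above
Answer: c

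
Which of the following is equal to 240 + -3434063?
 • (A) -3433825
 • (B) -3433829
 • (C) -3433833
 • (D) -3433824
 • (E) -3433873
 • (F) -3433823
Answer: F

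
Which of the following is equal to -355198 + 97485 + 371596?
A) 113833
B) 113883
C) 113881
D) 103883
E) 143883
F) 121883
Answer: B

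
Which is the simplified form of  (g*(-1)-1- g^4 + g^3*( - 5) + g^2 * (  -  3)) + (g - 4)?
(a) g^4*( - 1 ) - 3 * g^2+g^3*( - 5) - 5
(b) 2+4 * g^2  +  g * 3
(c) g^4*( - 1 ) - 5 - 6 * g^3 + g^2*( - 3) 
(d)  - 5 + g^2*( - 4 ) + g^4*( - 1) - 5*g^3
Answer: a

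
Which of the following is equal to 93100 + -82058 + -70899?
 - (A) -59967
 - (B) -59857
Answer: B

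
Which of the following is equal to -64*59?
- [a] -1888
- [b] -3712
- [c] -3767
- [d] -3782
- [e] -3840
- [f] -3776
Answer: f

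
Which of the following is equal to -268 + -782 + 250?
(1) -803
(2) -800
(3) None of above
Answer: 2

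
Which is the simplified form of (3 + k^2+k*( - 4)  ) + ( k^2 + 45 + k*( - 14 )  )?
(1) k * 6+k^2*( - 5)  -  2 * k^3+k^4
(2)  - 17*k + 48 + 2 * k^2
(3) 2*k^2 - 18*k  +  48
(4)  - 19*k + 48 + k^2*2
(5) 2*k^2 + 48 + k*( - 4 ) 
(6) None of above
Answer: 3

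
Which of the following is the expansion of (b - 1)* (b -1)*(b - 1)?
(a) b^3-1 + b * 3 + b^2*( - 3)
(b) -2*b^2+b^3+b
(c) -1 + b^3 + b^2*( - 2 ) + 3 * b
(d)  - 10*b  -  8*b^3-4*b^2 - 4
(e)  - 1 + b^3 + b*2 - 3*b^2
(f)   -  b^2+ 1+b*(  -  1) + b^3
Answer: a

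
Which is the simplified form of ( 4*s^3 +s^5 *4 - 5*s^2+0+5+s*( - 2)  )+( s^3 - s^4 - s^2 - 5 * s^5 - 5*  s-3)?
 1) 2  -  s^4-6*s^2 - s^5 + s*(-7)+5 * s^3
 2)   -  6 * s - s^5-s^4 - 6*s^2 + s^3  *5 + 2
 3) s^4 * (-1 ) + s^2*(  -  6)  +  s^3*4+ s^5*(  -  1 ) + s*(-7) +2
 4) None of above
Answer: 1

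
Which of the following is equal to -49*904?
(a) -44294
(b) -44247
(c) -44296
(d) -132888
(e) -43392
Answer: c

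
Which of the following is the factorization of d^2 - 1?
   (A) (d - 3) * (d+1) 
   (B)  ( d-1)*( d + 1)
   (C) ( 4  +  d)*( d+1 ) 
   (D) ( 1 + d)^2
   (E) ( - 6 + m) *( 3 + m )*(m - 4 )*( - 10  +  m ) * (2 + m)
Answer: B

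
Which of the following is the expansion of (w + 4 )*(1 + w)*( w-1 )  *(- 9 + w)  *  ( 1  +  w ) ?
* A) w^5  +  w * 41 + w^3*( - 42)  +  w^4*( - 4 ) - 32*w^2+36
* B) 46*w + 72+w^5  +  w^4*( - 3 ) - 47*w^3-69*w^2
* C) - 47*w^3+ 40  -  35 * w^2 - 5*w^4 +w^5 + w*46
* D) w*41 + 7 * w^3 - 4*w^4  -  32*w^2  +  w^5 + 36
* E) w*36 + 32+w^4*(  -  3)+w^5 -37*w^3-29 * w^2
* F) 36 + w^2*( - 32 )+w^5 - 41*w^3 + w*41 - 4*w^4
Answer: A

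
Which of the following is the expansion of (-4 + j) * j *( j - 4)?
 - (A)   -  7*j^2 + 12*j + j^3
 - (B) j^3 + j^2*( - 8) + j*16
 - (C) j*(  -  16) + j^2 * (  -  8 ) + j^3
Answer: B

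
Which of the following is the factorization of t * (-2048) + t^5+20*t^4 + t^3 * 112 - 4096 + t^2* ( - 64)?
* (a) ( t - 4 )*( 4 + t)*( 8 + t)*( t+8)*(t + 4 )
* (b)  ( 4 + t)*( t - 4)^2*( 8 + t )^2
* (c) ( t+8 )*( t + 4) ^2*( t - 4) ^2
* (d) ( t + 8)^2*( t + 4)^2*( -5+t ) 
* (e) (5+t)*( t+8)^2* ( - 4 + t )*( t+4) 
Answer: a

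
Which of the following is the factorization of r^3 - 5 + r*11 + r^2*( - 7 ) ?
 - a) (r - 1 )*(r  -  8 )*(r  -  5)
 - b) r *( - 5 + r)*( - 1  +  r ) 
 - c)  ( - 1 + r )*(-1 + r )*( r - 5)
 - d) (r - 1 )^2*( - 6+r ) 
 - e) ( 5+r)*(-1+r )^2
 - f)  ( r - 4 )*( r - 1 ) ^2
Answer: c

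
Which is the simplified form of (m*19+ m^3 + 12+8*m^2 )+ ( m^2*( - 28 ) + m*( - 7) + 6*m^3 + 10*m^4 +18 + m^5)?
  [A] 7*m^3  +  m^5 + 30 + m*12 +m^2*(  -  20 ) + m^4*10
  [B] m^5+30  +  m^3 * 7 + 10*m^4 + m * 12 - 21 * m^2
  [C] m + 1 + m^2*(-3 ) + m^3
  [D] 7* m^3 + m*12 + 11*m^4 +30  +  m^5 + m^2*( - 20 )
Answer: A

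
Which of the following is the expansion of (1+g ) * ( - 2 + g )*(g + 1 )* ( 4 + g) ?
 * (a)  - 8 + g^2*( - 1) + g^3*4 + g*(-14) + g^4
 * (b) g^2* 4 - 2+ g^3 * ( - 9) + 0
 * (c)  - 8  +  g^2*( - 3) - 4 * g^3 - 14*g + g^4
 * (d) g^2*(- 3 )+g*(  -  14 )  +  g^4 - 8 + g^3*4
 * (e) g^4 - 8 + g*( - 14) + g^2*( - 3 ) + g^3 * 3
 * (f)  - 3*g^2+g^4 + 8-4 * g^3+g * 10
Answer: d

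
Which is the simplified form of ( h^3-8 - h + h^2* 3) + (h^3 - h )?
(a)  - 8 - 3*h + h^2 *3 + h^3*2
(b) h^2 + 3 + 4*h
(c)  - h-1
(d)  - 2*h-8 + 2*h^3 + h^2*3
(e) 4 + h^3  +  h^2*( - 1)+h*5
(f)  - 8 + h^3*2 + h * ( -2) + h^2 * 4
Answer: d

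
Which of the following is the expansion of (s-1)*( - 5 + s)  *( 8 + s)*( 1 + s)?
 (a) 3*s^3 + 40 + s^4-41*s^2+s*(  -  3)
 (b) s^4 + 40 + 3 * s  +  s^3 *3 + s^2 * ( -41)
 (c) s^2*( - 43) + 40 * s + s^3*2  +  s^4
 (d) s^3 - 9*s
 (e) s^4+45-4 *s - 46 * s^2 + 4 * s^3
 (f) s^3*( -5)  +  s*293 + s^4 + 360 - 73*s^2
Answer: a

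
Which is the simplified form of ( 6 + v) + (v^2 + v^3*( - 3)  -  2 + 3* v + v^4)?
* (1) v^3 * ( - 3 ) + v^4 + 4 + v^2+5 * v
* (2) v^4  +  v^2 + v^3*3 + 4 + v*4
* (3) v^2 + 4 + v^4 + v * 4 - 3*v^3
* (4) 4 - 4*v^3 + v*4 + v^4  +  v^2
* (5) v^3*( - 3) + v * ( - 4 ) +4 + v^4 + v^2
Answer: 3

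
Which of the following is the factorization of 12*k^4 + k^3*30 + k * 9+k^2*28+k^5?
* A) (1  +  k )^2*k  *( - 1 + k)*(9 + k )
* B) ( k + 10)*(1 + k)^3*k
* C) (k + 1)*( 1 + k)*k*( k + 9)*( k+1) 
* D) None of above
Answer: C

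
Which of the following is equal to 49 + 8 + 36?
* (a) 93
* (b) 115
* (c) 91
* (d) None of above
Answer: a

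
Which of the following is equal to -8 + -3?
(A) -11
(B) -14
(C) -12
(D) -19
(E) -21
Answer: A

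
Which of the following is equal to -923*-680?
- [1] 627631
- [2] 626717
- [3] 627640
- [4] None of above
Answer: 3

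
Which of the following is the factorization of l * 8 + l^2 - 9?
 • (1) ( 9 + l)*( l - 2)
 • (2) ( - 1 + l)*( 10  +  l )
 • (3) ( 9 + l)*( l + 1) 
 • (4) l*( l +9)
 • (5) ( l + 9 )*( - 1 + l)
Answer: 5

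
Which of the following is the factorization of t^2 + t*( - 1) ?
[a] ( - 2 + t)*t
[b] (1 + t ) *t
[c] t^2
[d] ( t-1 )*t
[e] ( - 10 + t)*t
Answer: d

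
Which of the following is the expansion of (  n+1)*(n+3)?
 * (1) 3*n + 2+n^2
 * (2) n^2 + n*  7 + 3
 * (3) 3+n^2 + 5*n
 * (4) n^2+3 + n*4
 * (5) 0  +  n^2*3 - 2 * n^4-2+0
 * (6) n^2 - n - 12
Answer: 4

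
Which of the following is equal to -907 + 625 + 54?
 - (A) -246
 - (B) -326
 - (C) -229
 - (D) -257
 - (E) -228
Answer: E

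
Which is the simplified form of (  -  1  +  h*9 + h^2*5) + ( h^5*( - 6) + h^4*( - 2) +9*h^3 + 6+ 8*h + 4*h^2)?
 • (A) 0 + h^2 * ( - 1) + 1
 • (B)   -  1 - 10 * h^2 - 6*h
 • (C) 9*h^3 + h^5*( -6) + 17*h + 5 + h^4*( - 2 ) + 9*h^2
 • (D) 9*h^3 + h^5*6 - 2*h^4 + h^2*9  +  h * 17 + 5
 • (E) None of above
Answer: C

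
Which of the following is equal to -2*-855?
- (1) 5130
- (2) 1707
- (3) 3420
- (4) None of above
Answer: 4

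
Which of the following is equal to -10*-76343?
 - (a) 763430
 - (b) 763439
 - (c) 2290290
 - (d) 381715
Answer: a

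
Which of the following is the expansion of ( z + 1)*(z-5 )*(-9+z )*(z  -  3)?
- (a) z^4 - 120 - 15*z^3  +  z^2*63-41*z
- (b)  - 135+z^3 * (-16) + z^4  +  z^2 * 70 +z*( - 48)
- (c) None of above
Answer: b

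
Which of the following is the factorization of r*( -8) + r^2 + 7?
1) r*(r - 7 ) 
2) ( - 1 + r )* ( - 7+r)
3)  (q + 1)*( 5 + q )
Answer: 2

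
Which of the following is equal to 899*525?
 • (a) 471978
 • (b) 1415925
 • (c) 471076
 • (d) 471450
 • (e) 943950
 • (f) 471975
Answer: f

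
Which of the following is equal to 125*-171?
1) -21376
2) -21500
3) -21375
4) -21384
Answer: 3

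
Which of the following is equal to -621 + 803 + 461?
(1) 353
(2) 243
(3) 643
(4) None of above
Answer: 3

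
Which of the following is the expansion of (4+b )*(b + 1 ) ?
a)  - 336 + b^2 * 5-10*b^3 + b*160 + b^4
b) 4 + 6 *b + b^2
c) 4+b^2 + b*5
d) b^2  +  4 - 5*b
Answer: c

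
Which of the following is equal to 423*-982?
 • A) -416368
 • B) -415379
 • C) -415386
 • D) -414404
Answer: C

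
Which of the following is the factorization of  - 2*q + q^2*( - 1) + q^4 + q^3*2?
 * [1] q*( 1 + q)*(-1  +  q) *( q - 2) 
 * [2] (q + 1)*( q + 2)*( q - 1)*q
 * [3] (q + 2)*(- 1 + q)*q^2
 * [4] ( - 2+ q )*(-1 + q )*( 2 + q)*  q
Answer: 2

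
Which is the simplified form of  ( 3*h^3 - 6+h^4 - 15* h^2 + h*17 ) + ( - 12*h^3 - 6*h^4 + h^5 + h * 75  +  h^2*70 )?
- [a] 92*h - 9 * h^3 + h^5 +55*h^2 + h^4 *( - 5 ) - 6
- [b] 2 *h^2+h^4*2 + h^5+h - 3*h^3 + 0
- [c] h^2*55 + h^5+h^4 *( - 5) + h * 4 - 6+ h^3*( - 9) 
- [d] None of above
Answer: a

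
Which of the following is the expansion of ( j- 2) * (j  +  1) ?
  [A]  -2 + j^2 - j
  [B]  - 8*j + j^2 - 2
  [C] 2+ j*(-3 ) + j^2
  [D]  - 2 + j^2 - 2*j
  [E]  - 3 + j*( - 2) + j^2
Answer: A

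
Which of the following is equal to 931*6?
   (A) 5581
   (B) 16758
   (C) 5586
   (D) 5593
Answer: C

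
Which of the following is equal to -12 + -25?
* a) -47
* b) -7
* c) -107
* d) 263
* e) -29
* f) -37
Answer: f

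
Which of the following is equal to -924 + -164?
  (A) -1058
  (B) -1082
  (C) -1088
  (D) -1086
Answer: C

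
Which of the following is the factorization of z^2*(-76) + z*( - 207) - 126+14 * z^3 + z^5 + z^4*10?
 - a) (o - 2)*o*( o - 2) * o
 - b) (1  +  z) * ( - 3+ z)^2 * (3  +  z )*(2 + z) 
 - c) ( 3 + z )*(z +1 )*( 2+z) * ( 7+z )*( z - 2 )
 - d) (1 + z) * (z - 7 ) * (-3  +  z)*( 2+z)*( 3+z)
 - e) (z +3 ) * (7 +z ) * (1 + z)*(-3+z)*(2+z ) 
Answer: e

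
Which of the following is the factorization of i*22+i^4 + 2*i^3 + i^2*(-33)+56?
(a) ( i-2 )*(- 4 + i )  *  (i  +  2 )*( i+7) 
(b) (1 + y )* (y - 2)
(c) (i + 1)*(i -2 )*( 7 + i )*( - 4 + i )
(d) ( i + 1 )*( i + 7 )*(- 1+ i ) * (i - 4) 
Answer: c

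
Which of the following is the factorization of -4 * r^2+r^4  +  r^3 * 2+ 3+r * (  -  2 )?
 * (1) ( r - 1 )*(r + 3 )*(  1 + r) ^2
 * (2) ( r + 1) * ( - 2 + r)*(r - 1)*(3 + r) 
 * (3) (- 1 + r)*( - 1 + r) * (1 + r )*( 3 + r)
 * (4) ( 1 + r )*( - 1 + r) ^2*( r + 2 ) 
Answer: 3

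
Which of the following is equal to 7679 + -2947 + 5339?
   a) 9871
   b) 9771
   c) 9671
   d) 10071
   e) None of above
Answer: d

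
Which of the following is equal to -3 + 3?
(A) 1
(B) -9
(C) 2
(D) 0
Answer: D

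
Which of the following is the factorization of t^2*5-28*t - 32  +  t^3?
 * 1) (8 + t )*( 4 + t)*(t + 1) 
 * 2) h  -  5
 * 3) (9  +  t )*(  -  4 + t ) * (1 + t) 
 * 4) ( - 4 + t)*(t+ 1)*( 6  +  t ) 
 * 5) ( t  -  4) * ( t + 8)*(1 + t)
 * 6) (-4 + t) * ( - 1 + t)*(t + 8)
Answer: 5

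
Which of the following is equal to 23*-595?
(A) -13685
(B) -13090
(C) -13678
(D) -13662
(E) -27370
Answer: A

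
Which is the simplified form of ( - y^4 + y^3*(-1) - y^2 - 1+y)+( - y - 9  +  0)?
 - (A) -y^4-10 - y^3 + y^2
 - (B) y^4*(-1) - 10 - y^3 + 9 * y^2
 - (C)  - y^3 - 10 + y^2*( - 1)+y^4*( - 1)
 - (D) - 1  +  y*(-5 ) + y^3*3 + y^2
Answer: C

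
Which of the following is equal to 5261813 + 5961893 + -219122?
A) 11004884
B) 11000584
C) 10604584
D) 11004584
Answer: D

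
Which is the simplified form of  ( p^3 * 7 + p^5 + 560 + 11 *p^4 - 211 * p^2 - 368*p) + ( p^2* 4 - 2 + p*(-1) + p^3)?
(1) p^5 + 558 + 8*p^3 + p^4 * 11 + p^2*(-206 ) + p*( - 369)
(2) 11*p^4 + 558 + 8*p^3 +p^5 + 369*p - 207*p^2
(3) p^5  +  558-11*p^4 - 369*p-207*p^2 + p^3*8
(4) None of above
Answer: 4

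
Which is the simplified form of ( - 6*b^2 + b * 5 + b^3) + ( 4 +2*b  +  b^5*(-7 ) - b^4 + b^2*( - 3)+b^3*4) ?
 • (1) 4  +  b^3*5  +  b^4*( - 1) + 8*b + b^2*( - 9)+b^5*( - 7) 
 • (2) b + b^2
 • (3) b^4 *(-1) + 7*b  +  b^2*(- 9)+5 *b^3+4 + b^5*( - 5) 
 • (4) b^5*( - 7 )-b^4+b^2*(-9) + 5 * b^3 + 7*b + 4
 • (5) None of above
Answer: 4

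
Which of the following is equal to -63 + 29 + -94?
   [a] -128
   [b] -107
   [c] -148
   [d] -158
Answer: a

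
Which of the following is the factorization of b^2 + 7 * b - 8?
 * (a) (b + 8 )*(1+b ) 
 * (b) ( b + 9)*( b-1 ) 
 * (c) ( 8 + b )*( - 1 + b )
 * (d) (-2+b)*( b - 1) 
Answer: c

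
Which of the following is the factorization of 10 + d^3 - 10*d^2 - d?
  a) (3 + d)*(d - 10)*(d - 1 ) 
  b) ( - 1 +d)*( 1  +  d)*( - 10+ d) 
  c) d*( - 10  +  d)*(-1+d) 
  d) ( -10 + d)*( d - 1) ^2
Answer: b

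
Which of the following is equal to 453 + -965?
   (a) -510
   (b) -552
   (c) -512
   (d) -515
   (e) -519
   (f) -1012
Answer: c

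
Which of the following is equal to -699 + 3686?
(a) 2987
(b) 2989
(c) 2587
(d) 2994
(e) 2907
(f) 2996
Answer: a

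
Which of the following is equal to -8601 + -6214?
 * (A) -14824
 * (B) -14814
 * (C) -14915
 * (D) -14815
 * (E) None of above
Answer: D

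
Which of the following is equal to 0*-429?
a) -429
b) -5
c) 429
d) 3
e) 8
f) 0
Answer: f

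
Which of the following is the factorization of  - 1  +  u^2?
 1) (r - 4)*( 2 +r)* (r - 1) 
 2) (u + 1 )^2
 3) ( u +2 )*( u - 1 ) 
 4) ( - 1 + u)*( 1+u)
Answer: 4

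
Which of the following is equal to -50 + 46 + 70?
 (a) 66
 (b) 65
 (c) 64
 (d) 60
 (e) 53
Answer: a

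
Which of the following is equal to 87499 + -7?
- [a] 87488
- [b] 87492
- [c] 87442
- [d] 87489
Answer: b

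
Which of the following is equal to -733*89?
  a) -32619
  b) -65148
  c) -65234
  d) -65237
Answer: d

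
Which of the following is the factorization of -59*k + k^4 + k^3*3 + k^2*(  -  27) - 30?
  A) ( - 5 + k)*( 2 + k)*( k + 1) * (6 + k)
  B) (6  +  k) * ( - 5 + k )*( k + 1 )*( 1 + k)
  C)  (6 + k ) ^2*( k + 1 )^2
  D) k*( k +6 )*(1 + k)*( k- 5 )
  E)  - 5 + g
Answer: B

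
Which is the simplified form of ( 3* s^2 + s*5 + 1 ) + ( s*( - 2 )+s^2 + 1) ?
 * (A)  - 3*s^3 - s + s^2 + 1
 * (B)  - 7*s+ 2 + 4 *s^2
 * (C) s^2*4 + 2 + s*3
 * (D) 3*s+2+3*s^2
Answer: C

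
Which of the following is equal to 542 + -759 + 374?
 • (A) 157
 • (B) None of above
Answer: A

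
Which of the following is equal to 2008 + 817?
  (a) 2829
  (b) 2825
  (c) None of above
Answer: b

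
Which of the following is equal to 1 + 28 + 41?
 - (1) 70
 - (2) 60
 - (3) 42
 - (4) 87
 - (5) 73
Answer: 1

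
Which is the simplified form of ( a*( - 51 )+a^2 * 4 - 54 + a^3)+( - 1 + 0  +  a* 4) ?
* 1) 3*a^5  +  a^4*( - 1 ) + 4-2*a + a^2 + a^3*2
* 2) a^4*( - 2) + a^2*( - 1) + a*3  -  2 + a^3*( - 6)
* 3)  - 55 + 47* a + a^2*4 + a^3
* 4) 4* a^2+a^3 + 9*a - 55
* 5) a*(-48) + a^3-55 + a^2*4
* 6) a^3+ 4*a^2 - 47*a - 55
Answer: 6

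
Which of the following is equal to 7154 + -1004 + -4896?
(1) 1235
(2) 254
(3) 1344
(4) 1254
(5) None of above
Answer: 4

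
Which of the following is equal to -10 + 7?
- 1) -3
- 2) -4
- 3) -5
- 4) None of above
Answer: 1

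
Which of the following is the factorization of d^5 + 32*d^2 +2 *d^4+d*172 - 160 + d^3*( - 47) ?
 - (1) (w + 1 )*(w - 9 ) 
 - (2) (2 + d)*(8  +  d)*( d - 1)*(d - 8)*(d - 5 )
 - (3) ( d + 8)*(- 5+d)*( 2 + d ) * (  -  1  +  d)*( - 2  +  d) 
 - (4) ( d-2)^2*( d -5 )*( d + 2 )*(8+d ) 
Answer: 3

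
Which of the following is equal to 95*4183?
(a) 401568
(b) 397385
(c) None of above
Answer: b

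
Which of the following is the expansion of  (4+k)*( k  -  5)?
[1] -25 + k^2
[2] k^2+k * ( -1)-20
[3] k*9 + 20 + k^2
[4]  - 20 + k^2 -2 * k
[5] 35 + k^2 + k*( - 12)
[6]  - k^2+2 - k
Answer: 2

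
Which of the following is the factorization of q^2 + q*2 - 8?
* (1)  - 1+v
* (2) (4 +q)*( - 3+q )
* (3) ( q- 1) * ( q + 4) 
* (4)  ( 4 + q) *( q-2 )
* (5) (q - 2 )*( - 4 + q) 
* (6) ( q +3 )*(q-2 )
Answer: 4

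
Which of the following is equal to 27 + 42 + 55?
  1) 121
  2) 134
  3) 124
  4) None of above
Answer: 3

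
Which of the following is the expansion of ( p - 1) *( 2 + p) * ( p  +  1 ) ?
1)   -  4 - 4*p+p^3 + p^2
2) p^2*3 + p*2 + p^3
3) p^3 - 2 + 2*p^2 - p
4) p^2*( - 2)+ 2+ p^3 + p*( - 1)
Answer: 3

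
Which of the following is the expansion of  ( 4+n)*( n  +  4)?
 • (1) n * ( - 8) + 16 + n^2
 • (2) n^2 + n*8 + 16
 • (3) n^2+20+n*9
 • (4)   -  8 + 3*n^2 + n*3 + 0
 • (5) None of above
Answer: 2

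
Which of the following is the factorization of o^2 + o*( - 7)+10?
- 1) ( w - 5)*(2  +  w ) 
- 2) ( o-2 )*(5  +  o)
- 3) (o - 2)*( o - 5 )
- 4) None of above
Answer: 3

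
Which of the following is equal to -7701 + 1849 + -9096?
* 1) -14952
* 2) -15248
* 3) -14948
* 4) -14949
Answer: 3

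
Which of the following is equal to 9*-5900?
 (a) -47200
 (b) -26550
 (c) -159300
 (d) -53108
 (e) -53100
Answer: e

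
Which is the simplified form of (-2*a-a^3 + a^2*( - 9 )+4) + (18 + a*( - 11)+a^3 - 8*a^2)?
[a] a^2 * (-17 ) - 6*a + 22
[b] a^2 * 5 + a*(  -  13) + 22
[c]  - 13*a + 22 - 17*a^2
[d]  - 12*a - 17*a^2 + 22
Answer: c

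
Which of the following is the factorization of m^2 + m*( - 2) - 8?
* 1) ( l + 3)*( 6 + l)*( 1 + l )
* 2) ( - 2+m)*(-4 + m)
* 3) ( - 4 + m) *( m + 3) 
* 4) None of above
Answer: 4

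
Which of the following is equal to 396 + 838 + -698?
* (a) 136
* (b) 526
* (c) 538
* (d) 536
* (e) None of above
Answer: d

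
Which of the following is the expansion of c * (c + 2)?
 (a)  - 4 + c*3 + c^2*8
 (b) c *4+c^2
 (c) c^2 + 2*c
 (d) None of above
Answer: c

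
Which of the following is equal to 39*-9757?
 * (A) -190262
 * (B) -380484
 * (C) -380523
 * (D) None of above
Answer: C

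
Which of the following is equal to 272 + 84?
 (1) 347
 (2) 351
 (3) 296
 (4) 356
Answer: 4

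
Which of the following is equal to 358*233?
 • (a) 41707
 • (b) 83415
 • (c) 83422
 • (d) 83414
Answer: d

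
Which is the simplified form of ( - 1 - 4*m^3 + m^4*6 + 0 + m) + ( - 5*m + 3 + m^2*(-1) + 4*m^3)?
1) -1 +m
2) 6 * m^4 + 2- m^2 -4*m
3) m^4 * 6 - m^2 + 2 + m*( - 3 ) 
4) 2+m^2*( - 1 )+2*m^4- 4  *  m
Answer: 2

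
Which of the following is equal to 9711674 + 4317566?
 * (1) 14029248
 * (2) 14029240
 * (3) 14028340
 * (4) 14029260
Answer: 2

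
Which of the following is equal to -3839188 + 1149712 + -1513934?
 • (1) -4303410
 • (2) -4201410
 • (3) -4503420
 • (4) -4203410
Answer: 4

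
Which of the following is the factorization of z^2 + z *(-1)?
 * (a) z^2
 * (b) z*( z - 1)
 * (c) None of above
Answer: b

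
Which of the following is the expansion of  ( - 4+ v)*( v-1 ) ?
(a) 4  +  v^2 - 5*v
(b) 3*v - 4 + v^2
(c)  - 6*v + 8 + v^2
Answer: a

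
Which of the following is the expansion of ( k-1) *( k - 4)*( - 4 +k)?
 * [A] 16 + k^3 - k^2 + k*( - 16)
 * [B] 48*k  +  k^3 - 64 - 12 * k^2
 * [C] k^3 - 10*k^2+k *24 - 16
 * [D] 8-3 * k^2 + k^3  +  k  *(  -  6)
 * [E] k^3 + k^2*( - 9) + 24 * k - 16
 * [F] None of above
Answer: E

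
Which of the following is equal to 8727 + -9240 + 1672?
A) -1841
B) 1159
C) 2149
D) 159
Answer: B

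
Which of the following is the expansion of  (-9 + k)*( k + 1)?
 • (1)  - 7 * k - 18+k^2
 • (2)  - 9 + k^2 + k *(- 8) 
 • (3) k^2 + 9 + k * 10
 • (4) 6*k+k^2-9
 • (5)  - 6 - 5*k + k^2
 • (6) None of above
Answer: 2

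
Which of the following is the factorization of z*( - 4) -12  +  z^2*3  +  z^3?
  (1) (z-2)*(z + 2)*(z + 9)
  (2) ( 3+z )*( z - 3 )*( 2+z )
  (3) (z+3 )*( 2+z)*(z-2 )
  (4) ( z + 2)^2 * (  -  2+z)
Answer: 3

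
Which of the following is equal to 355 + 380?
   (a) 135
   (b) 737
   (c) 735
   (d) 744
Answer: c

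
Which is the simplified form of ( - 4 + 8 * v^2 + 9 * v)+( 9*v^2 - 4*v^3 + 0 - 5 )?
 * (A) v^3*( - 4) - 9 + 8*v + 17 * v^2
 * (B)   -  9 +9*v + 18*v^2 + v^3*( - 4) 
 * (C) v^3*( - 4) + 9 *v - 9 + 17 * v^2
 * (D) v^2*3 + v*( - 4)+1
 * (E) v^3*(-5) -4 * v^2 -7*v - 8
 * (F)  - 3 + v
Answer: C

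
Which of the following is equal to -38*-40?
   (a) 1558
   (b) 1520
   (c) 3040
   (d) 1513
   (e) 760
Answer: b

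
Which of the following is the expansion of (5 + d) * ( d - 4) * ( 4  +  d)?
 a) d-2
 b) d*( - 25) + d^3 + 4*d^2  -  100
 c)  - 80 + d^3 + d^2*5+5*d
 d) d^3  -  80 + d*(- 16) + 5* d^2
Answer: d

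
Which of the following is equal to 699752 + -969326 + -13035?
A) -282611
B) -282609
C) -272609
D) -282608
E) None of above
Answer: B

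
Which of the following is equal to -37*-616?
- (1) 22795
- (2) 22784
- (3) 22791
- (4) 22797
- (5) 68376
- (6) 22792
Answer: 6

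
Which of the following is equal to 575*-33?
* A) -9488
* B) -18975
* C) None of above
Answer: B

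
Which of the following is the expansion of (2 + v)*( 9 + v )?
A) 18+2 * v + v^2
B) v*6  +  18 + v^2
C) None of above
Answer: C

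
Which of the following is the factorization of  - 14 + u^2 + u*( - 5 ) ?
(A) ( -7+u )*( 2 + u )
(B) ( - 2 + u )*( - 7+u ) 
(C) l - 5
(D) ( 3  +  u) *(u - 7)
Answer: A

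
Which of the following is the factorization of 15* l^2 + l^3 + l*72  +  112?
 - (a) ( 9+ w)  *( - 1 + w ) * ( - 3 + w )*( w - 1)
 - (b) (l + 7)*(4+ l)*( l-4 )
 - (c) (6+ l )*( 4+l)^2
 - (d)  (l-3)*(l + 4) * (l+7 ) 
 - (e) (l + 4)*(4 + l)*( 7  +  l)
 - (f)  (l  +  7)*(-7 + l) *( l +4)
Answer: e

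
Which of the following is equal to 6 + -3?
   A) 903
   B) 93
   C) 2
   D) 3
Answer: D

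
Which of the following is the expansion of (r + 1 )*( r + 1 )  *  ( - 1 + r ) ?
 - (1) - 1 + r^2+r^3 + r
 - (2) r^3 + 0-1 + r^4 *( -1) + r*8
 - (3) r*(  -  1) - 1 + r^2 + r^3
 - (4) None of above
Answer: 3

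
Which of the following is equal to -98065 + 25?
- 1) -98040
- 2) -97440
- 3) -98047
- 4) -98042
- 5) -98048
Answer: 1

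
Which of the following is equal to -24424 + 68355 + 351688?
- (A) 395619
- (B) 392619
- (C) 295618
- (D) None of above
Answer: A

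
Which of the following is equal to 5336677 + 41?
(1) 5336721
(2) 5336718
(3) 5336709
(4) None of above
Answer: 2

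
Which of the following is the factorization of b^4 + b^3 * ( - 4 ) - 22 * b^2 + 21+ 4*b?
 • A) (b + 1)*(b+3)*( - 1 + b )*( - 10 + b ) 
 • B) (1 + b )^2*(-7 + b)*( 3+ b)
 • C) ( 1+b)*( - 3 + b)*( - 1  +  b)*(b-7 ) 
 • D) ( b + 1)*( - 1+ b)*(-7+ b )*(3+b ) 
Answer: D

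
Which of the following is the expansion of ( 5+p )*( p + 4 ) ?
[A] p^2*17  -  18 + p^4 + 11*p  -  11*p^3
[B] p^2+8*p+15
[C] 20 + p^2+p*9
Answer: C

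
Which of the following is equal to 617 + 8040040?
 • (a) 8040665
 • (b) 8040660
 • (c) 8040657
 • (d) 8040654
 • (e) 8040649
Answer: c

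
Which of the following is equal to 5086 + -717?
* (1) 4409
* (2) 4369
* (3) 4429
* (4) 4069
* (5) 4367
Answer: 2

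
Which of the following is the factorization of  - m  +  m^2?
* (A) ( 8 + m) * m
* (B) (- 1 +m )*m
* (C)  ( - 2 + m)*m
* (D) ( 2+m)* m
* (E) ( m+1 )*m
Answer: B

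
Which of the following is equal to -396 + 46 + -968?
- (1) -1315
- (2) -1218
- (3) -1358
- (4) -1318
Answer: 4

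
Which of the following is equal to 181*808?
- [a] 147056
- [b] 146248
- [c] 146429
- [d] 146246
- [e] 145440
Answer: b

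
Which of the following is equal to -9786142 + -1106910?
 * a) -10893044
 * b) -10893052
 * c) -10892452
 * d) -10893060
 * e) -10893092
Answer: b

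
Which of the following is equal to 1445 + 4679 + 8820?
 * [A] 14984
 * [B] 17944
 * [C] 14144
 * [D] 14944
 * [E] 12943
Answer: D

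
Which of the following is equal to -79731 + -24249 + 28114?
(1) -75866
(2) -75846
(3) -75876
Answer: 1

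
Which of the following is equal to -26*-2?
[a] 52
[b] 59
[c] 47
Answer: a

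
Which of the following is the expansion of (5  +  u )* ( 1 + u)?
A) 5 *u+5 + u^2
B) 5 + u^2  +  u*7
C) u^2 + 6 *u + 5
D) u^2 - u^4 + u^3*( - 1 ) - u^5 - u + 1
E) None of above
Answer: C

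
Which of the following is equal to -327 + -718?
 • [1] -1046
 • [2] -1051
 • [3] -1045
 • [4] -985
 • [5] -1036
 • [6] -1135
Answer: 3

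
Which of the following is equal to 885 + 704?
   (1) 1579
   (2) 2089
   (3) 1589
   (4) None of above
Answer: 3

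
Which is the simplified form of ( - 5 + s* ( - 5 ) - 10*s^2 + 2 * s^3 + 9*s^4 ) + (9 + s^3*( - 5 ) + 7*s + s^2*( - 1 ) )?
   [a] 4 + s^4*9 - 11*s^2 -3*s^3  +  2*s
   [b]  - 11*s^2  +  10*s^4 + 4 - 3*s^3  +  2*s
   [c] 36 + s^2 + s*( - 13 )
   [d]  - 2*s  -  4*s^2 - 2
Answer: a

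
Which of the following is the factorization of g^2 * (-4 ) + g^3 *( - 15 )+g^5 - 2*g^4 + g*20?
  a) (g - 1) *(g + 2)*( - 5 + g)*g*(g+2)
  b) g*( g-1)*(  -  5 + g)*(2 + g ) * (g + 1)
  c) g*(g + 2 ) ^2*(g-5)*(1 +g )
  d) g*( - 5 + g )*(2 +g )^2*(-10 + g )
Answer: a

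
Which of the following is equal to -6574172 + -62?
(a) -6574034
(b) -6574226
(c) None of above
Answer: c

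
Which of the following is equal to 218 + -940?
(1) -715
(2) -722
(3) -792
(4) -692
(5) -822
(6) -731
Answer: 2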